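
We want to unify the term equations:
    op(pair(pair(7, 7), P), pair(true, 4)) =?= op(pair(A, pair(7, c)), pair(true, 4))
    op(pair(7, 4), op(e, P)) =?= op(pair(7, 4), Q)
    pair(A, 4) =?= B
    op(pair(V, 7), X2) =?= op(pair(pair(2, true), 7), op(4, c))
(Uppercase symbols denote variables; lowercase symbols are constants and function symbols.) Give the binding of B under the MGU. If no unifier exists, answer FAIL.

Decompose op/2: pair(pair(7, 7), P) =?= pair(A, pair(7, c)),  pair(true, 4) =?= pair(true, 4).
Decompose pair/2: pair(7, 7) =?= A,  P =?= pair(7, c).
Bind A := pair(7, 7); substituting into the one remaining equation that mentions A gives: pair(pair(7, 7), 4) =?= B.
Bind P := pair(7, c); substituting into the one remaining equation that mentions P gives: op(pair(7, 4), op(e, pair(7, c))) =?= op(pair(7, 4), Q).
Delete trivial equation pair(true, 4) =?= pair(true, 4).
Decompose op/2: pair(7, 4) =?= pair(7, 4),  op(e, pair(7, c)) =?= Q.
Delete trivial equation pair(7, 4) =?= pair(7, 4).
Bind Q := op(e, pair(7, c)); no other remaining equation mentions Q.
Bind B := pair(pair(7, 7), 4); no other remaining equation mentions B.
Decompose op/2: pair(V, 7) =?= pair(pair(2, true), 7),  X2 =?= op(4, c).
Decompose pair/2: V =?= pair(2, true),  7 =?= 7.
Bind V := pair(2, true); no other remaining equation mentions V.
Delete trivial equation 7 =?= 7.
Bind X2 := op(4, c).
MGU = { A -> pair(7, 7), P -> pair(7, c), Q -> op(e, pair(7, c)), B -> pair(pair(7, 7), 4), V -> pair(2, true), X2 -> op(4, c) }, so B -> pair(pair(7, 7), 4).

pair(pair(7, 7), 4)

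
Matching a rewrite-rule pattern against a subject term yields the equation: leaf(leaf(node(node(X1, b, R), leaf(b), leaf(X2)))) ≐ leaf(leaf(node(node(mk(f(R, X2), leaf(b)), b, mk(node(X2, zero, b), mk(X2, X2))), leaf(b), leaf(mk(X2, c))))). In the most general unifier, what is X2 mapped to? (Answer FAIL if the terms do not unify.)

Decompose leaf/1: leaf(node(node(X1, b, R), leaf(b), leaf(X2))) ≐ leaf(node(node(mk(f(R, X2), leaf(b)), b, mk(node(X2, zero, b), mk(X2, X2))), leaf(b), leaf(mk(X2, c)))).
Decompose leaf/1: node(node(X1, b, R), leaf(b), leaf(X2)) ≐ node(node(mk(f(R, X2), leaf(b)), b, mk(node(X2, zero, b), mk(X2, X2))), leaf(b), leaf(mk(X2, c))).
Decompose node/3: node(X1, b, R) ≐ node(mk(f(R, X2), leaf(b)), b, mk(node(X2, zero, b), mk(X2, X2))),  leaf(b) ≐ leaf(b),  leaf(X2) ≐ leaf(mk(X2, c)).
Decompose node/3: X1 ≐ mk(f(R, X2), leaf(b)),  b ≐ b,  R ≐ mk(node(X2, zero, b), mk(X2, X2)).
Bind X1 := mk(f(R, X2), leaf(b)); no other remaining equation mentions X1.
Delete trivial equation b ≐ b.
Bind R := mk(node(X2, zero, b), mk(X2, X2)); no other remaining equation mentions R. Substituting into the earlier binding gives X1 := mk(f(mk(node(X2, zero, b), mk(X2, X2)), X2), leaf(b)).
Delete trivial equation leaf(b) ≐ leaf(b).
Decompose leaf/1: X2 ≐ mk(X2, c).
Occurs check fails: X2 occurs in mk(X2, c); the equation X2 ≐ mk(X2, c) has no finite solution.

FAIL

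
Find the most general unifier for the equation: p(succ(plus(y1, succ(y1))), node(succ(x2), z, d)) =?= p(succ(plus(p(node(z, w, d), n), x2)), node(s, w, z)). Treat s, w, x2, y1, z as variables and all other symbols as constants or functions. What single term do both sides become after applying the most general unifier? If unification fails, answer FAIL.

p(succ(plus(p(node(d, d, d), n), succ(p(node(d, d, d), n)))), node(succ(succ(p(node(d, d, d), n))), d, d))

Decompose p/2: succ(plus(y1, succ(y1))) =?= succ(plus(p(node(z, w, d), n), x2)),  node(succ(x2), z, d) =?= node(s, w, z).
Decompose succ/1: plus(y1, succ(y1)) =?= plus(p(node(z, w, d), n), x2).
Decompose plus/2: y1 =?= p(node(z, w, d), n),  succ(y1) =?= x2.
Bind y1 := p(node(z, w, d), n); substituting into the one remaining equation that mentions y1 gives: succ(p(node(z, w, d), n)) =?= x2.
Bind x2 := succ(p(node(z, w, d), n)); substituting into the remaining equation gives: node(succ(succ(p(node(z, w, d), n))), z, d) =?= node(s, w, z).
Decompose node/3: succ(succ(p(node(z, w, d), n))) =?= s,  z =?= w,  d =?= z.
Bind s := succ(succ(p(node(z, w, d), n))); no other remaining equation mentions s.
Bind z := w; substituting into the remaining equation gives: d =?= w. Substituting into the earlier bindings gives y1 := p(node(w, w, d), n), x2 := succ(p(node(w, w, d), n)), s := succ(succ(p(node(w, w, d), n))).
Bind w := d. Substituting into the earlier bindings gives y1 := p(node(d, d, d), n), x2 := succ(p(node(d, d, d), n)), s := succ(succ(p(node(d, d, d), n))), z := d.
Applying the MGU to either side gives p(succ(plus(p(node(d, d, d), n), succ(p(node(d, d, d), n)))), node(succ(succ(p(node(d, d, d), n))), d, d)).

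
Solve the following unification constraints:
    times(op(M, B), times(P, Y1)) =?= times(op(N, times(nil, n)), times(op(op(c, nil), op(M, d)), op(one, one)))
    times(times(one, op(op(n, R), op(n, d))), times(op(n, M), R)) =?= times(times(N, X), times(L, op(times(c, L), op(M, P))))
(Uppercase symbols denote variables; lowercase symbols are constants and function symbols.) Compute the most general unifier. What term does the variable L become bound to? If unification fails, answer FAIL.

op(n, one)

Decompose times/2: op(M, B) =?= op(N, times(nil, n)),  times(P, Y1) =?= times(op(op(c, nil), op(M, d)), op(one, one)).
Decompose op/2: M =?= N,  B =?= times(nil, n).
Bind M := N; substituting into the 2 remaining equations that mention M gives: times(P, Y1) =?= times(op(op(c, nil), op(N, d)), op(one, one)),  times(times(one, op(op(n, R), op(n, d))), times(op(n, N), R)) =?= times(times(N, X), times(L, op(times(c, L), op(N, P)))).
Bind B := times(nil, n); no other remaining equation mentions B.
Decompose times/2: P =?= op(op(c, nil), op(N, d)),  Y1 =?= op(one, one).
Bind P := op(op(c, nil), op(N, d)); substituting into the one remaining equation that mentions P gives: times(times(one, op(op(n, R), op(n, d))), times(op(n, N), R)) =?= times(times(N, X), times(L, op(times(c, L), op(N, op(op(c, nil), op(N, d)))))).
Bind Y1 := op(one, one); no other remaining equation mentions Y1.
Decompose times/2: times(one, op(op(n, R), op(n, d))) =?= times(N, X),  times(op(n, N), R) =?= times(L, op(times(c, L), op(N, op(op(c, nil), op(N, d))))).
Decompose times/2: one =?= N,  op(op(n, R), op(n, d)) =?= X.
Bind N := one; substituting into the one remaining equation that mentions N gives: times(op(n, one), R) =?= times(L, op(times(c, L), op(one, op(op(c, nil), op(one, d))))). Substituting into the earlier bindings gives M := one, P := op(op(c, nil), op(one, d)).
Bind X := op(op(n, R), op(n, d)); no other remaining equation mentions X.
Decompose times/2: op(n, one) =?= L,  R =?= op(times(c, L), op(one, op(op(c, nil), op(one, d)))).
Bind L := op(n, one); substituting into the remaining equation gives: R =?= op(times(c, op(n, one)), op(one, op(op(c, nil), op(one, d)))).
Bind R := op(times(c, op(n, one)), op(one, op(op(c, nil), op(one, d)))). Substituting into the earlier binding gives X := op(op(n, op(times(c, op(n, one)), op(one, op(op(c, nil), op(one, d))))), op(n, d)).
MGU = { M ↦ one, B ↦ times(nil, n), P ↦ op(op(c, nil), op(one, d)), Y1 ↦ op(one, one), N ↦ one, X ↦ op(op(n, op(times(c, op(n, one)), op(one, op(op(c, nil), op(one, d))))), op(n, d)), L ↦ op(n, one), R ↦ op(times(c, op(n, one)), op(one, op(op(c, nil), op(one, d)))) }, so L ↦ op(n, one).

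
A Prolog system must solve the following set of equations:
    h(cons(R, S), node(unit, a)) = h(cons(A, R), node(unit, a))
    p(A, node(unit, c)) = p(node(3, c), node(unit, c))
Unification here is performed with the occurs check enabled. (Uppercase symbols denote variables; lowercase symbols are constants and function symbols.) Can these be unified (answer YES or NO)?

Decompose h/2: cons(R, S) = cons(A, R),  node(unit, a) = node(unit, a).
Decompose cons/2: R = A,  S = R.
Bind R := A; substituting into the one remaining equation that mentions R gives: S = A.
Bind S := A; no other remaining equation mentions S.
Delete trivial equation node(unit, a) = node(unit, a).
Decompose p/2: A = node(3, c),  node(unit, c) = node(unit, c).
Bind A := node(3, c); no other remaining equation mentions A. Substituting into the earlier bindings gives R := node(3, c), S := node(3, c).
Delete trivial equation node(unit, c) = node(unit, c).
No equations remain and no clash or occurs-check failure arose, so a unifier exists.

YES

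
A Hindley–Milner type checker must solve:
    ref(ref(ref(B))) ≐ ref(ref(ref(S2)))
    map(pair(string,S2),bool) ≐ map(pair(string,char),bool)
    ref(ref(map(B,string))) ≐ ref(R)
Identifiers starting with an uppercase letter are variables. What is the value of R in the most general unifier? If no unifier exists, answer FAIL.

Decompose ref/1: ref(ref(B)) ≐ ref(ref(S2)).
Decompose ref/1: ref(B) ≐ ref(S2).
Decompose ref/1: B ≐ S2.
Bind B := S2; substituting into the one remaining equation that mentions B gives: ref(ref(map(S2,string))) ≐ ref(R).
Decompose map/2: pair(string,S2) ≐ pair(string,char),  bool ≐ bool.
Decompose pair/2: string ≐ string,  S2 ≐ char.
Delete trivial equation string ≐ string.
Bind S2 := char; substituting into the one remaining equation that mentions S2 gives: ref(ref(map(char,string))) ≐ ref(R). Substituting into the earlier binding gives B := char.
Delete trivial equation bool ≐ bool.
Decompose ref/1: ref(map(char,string)) ≐ R.
Bind R := ref(map(char,string)).
MGU = { B := char, S2 := char, R := ref(map(char,string)) }, so R := ref(map(char,string)).

ref(map(char,string))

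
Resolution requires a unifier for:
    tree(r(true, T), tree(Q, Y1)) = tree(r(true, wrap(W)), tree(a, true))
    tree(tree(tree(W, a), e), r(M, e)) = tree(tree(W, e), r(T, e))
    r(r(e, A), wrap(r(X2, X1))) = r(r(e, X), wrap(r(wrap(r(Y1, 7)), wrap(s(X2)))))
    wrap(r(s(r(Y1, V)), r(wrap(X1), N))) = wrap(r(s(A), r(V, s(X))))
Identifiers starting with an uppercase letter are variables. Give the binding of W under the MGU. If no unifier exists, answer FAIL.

Decompose tree/2: r(true, T) = r(true, wrap(W)),  tree(Q, Y1) = tree(a, true).
Decompose r/2: true = true,  T = wrap(W).
Delete trivial equation true = true.
Bind T := wrap(W); substituting into the one remaining equation that mentions T gives: tree(tree(tree(W, a), e), r(M, e)) = tree(tree(W, e), r(wrap(W), e)).
Decompose tree/2: Q = a,  Y1 = true.
Bind Q := a; no other remaining equation mentions Q.
Bind Y1 := true; substituting into the 2 remaining equations that mention Y1 gives: r(r(e, A), wrap(r(X2, X1))) = r(r(e, X), wrap(r(wrap(r(true, 7)), wrap(s(X2))))),  wrap(r(s(r(true, V)), r(wrap(X1), N))) = wrap(r(s(A), r(V, s(X)))).
Decompose tree/2: tree(tree(W, a), e) = tree(W, e),  r(M, e) = r(wrap(W), e).
Decompose tree/2: tree(W, a) = W,  e = e.
Occurs check fails: W occurs in tree(W, a); the equation W = tree(W, a) has no finite solution.

FAIL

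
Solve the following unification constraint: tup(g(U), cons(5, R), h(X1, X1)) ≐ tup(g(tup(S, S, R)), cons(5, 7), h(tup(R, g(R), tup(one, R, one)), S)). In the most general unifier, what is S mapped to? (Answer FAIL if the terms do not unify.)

Decompose tup/3: g(U) ≐ g(tup(S, S, R)),  cons(5, R) ≐ cons(5, 7),  h(X1, X1) ≐ h(tup(R, g(R), tup(one, R, one)), S).
Decompose g/1: U ≐ tup(S, S, R).
Bind U := tup(S, S, R); no other remaining equation mentions U.
Decompose cons/2: 5 ≐ 5,  R ≐ 7.
Delete trivial equation 5 ≐ 5.
Bind R := 7; substituting into the remaining equation gives: h(X1, X1) ≐ h(tup(7, g(7), tup(one, 7, one)), S). Substituting into the earlier binding gives U := tup(S, S, 7).
Decompose h/2: X1 ≐ tup(7, g(7), tup(one, 7, one)),  X1 ≐ S.
Bind X1 := tup(7, g(7), tup(one, 7, one)); substituting into the remaining equation gives: tup(7, g(7), tup(one, 7, one)) ≐ S.
Bind S := tup(7, g(7), tup(one, 7, one)). Substituting into the earlier binding gives U := tup(tup(7, g(7), tup(one, 7, one)), tup(7, g(7), tup(one, 7, one)), 7).
MGU = { U := tup(tup(7, g(7), tup(one, 7, one)), tup(7, g(7), tup(one, 7, one)), 7), R := 7, X1 := tup(7, g(7), tup(one, 7, one)), S := tup(7, g(7), tup(one, 7, one)) }, so S := tup(7, g(7), tup(one, 7, one)).

tup(7, g(7), tup(one, 7, one))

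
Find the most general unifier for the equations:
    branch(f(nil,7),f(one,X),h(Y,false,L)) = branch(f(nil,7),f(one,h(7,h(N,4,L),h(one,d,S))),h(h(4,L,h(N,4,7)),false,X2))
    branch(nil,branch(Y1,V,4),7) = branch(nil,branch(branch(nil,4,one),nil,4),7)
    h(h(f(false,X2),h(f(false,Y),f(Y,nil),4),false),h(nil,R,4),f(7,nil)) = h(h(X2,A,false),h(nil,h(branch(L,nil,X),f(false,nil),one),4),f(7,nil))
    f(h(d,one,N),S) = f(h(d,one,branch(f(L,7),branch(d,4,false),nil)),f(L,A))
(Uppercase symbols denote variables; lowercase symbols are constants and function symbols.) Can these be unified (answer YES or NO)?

Decompose branch/3: f(nil,7) = f(nil,7),  f(one,X) = f(one,h(7,h(N,4,L),h(one,d,S))),  h(Y,false,L) = h(h(4,L,h(N,4,7)),false,X2).
Delete trivial equation f(nil,7) = f(nil,7).
Decompose f/2: one = one,  X = h(7,h(N,4,L),h(one,d,S)).
Delete trivial equation one = one.
Bind X := h(7,h(N,4,L),h(one,d,S)); substituting into the one remaining equation that mentions X gives: h(h(f(false,X2),h(f(false,Y),f(Y,nil),4),false),h(nil,R,4),f(7,nil)) = h(h(X2,A,false),h(nil,h(branch(L,nil,h(7,h(N,4,L),h(one,d,S))),f(false,nil),one),4),f(7,nil)).
Decompose h/3: Y = h(4,L,h(N,4,7)),  false = false,  L = X2.
Bind Y := h(4,L,h(N,4,7)); substituting into the one remaining equation that mentions Y gives: h(h(f(false,X2),h(f(false,h(4,L,h(N,4,7))),f(h(4,L,h(N,4,7)),nil),4),false),h(nil,R,4),f(7,nil)) = h(h(X2,A,false),h(nil,h(branch(L,nil,h(7,h(N,4,L),h(one,d,S))),f(false,nil),one),4),f(7,nil)).
Delete trivial equation false = false.
Bind L := X2; substituting into the 2 remaining equations that mention L gives: h(h(f(false,X2),h(f(false,h(4,X2,h(N,4,7))),f(h(4,X2,h(N,4,7)),nil),4),false),h(nil,R,4),f(7,nil)) = h(h(X2,A,false),h(nil,h(branch(X2,nil,h(7,h(N,4,X2),h(one,d,S))),f(false,nil),one),4),f(7,nil)),  f(h(d,one,N),S) = f(h(d,one,branch(f(X2,7),branch(d,4,false),nil)),f(X2,A)). Substituting into the earlier bindings gives X := h(7,h(N,4,X2),h(one,d,S)), Y := h(4,X2,h(N,4,7)).
Decompose branch/3: nil = nil,  branch(Y1,V,4) = branch(branch(nil,4,one),nil,4),  7 = 7.
Delete trivial equation nil = nil.
Decompose branch/3: Y1 = branch(nil,4,one),  V = nil,  4 = 4.
Bind Y1 := branch(nil,4,one); no other remaining equation mentions Y1.
Bind V := nil; no other remaining equation mentions V.
Delete trivial equation 4 = 4.
Delete trivial equation 7 = 7.
Decompose h/3: h(f(false,X2),h(f(false,h(4,X2,h(N,4,7))),f(h(4,X2,h(N,4,7)),nil),4),false) = h(X2,A,false),  h(nil,R,4) = h(nil,h(branch(X2,nil,h(7,h(N,4,X2),h(one,d,S))),f(false,nil),one),4),  f(7,nil) = f(7,nil).
Decompose h/3: f(false,X2) = X2,  h(f(false,h(4,X2,h(N,4,7))),f(h(4,X2,h(N,4,7)),nil),4) = A,  false = false.
Occurs check fails: X2 occurs in f(false,X2); the equation X2 = f(false,X2) has no finite solution.

NO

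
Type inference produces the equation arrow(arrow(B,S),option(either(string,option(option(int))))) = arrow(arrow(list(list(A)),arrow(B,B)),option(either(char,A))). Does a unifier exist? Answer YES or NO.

NO

Decompose arrow/2: arrow(B,S) = arrow(list(list(A)),arrow(B,B)),  option(either(string,option(option(int)))) = option(either(char,A)).
Decompose arrow/2: B = list(list(A)),  S = arrow(B,B).
Bind B := list(list(A)); substituting into the one remaining equation that mentions B gives: S = arrow(list(list(A)),list(list(A))).
Bind S := arrow(list(list(A)),list(list(A))); no other remaining equation mentions S.
Decompose option/1: either(string,option(option(int))) = either(char,A).
Decompose either/2: string = char,  option(option(int)) = A.
Clash: constants string and char differ; no unifier exists.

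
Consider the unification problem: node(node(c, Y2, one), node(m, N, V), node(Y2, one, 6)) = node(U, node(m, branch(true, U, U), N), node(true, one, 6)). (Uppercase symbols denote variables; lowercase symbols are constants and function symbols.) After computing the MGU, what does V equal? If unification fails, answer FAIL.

Decompose node/3: node(c, Y2, one) = U,  node(m, N, V) = node(m, branch(true, U, U), N),  node(Y2, one, 6) = node(true, one, 6).
Bind U := node(c, Y2, one); substituting into the one remaining equation that mentions U gives: node(m, N, V) = node(m, branch(true, node(c, Y2, one), node(c, Y2, one)), N).
Decompose node/3: m = m,  N = branch(true, node(c, Y2, one), node(c, Y2, one)),  V = N.
Delete trivial equation m = m.
Bind N := branch(true, node(c, Y2, one), node(c, Y2, one)); substituting into the one remaining equation that mentions N gives: V = branch(true, node(c, Y2, one), node(c, Y2, one)).
Bind V := branch(true, node(c, Y2, one), node(c, Y2, one)); no other remaining equation mentions V.
Decompose node/3: Y2 = true,  one = one,  6 = 6.
Bind Y2 := true; no other remaining equation mentions Y2. Substituting into the earlier bindings gives U := node(c, true, one), N := branch(true, node(c, true, one), node(c, true, one)), V := branch(true, node(c, true, one), node(c, true, one)).
Delete trivial equation one = one.
Delete trivial equation 6 = 6.
MGU = { U -> node(c, true, one), N -> branch(true, node(c, true, one), node(c, true, one)), V -> branch(true, node(c, true, one), node(c, true, one)), Y2 -> true }, so V -> branch(true, node(c, true, one), node(c, true, one)).

branch(true, node(c, true, one), node(c, true, one))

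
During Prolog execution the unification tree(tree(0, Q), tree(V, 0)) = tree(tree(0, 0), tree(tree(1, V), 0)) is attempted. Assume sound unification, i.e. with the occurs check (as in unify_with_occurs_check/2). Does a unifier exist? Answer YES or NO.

Decompose tree/2: tree(0, Q) = tree(0, 0),  tree(V, 0) = tree(tree(1, V), 0).
Decompose tree/2: 0 = 0,  Q = 0.
Delete trivial equation 0 = 0.
Bind Q := 0; no other remaining equation mentions Q.
Decompose tree/2: V = tree(1, V),  0 = 0.
Occurs check fails: V occurs in tree(1, V); the equation V = tree(1, V) has no finite solution.

NO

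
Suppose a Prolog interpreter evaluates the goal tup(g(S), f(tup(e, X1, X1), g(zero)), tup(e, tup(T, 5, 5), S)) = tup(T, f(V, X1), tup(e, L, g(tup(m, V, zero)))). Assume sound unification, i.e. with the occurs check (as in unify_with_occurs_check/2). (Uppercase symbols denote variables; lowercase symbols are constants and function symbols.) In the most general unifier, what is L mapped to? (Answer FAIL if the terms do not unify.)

tup(g(g(tup(m, tup(e, g(zero), g(zero)), zero))), 5, 5)

Decompose tup/3: g(S) = T,  f(tup(e, X1, X1), g(zero)) = f(V, X1),  tup(e, tup(T, 5, 5), S) = tup(e, L, g(tup(m, V, zero))).
Bind T := g(S); substituting into the one remaining equation that mentions T gives: tup(e, tup(g(S), 5, 5), S) = tup(e, L, g(tup(m, V, zero))).
Decompose f/2: tup(e, X1, X1) = V,  g(zero) = X1.
Bind V := tup(e, X1, X1); substituting into the one remaining equation that mentions V gives: tup(e, tup(g(S), 5, 5), S) = tup(e, L, g(tup(m, tup(e, X1, X1), zero))).
Bind X1 := g(zero); substituting into the remaining equation gives: tup(e, tup(g(S), 5, 5), S) = tup(e, L, g(tup(m, tup(e, g(zero), g(zero)), zero))). Substituting into the earlier binding gives V := tup(e, g(zero), g(zero)).
Decompose tup/3: e = e,  tup(g(S), 5, 5) = L,  S = g(tup(m, tup(e, g(zero), g(zero)), zero)).
Delete trivial equation e = e.
Bind L := tup(g(S), 5, 5); no other remaining equation mentions L.
Bind S := g(tup(m, tup(e, g(zero), g(zero)), zero)). Substituting into the earlier bindings gives T := g(g(tup(m, tup(e, g(zero), g(zero)), zero))), L := tup(g(g(tup(m, tup(e, g(zero), g(zero)), zero))), 5, 5).
MGU = { T -> g(g(tup(m, tup(e, g(zero), g(zero)), zero))), V -> tup(e, g(zero), g(zero)), X1 -> g(zero), L -> tup(g(g(tup(m, tup(e, g(zero), g(zero)), zero))), 5, 5), S -> g(tup(m, tup(e, g(zero), g(zero)), zero)) }, so L -> tup(g(g(tup(m, tup(e, g(zero), g(zero)), zero))), 5, 5).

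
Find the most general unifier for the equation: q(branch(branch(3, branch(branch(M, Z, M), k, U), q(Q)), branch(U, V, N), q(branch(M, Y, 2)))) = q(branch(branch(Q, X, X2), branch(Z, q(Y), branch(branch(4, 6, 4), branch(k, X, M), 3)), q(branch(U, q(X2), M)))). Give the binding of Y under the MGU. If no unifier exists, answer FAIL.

q(q(3))

Decompose q/1: branch(branch(3, branch(branch(M, Z, M), k, U), q(Q)), branch(U, V, N), q(branch(M, Y, 2))) = branch(branch(Q, X, X2), branch(Z, q(Y), branch(branch(4, 6, 4), branch(k, X, M), 3)), q(branch(U, q(X2), M))).
Decompose branch/3: branch(3, branch(branch(M, Z, M), k, U), q(Q)) = branch(Q, X, X2),  branch(U, V, N) = branch(Z, q(Y), branch(branch(4, 6, 4), branch(k, X, M), 3)),  q(branch(M, Y, 2)) = q(branch(U, q(X2), M)).
Decompose branch/3: 3 = Q,  branch(branch(M, Z, M), k, U) = X,  q(Q) = X2.
Bind Q := 3; substituting into the one remaining equation that mentions Q gives: q(3) = X2.
Bind X := branch(branch(M, Z, M), k, U); substituting into the one remaining equation that mentions X gives: branch(U, V, N) = branch(Z, q(Y), branch(branch(4, 6, 4), branch(k, branch(branch(M, Z, M), k, U), M), 3)).
Bind X2 := q(3); substituting into the one remaining equation that mentions X2 gives: q(branch(M, Y, 2)) = q(branch(U, q(q(3)), M)).
Decompose branch/3: U = Z,  V = q(Y),  N = branch(branch(4, 6, 4), branch(k, branch(branch(M, Z, M), k, U), M), 3).
Bind U := Z; substituting into the 2 remaining equations that mention U gives: N = branch(branch(4, 6, 4), branch(k, branch(branch(M, Z, M), k, Z), M), 3),  q(branch(M, Y, 2)) = q(branch(Z, q(q(3)), M)). Substituting into the earlier binding gives X := branch(branch(M, Z, M), k, Z).
Bind V := q(Y); no other remaining equation mentions V.
Bind N := branch(branch(4, 6, 4), branch(k, branch(branch(M, Z, M), k, Z), M), 3); no other remaining equation mentions N.
Decompose q/1: branch(M, Y, 2) = branch(Z, q(q(3)), M).
Decompose branch/3: M = Z,  Y = q(q(3)),  2 = M.
Bind M := Z; substituting into the one remaining equation that mentions M gives: 2 = Z. Substituting into the earlier bindings gives X := branch(branch(Z, Z, Z), k, Z), N := branch(branch(4, 6, 4), branch(k, branch(branch(Z, Z, Z), k, Z), Z), 3).
Bind Y := q(q(3)); no other remaining equation mentions Y. Substituting into the earlier binding gives V := q(q(q(3))).
Bind Z := 2. Substituting into the earlier bindings gives X := branch(branch(2, 2, 2), k, 2), U := 2, N := branch(branch(4, 6, 4), branch(k, branch(branch(2, 2, 2), k, 2), 2), 3), M := 2.
MGU = { Q -> 3, X -> branch(branch(2, 2, 2), k, 2), X2 -> q(3), U -> 2, V -> q(q(q(3))), N -> branch(branch(4, 6, 4), branch(k, branch(branch(2, 2, 2), k, 2), 2), 3), M -> 2, Y -> q(q(3)), Z -> 2 }, so Y -> q(q(3)).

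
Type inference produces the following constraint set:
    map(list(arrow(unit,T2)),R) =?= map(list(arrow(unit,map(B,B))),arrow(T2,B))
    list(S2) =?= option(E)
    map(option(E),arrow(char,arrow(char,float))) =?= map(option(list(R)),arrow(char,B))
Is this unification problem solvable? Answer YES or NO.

Decompose map/2: list(arrow(unit,T2)) =?= list(arrow(unit,map(B,B))),  R =?= arrow(T2,B).
Decompose list/1: arrow(unit,T2) =?= arrow(unit,map(B,B)).
Decompose arrow/2: unit =?= unit,  T2 =?= map(B,B).
Delete trivial equation unit =?= unit.
Bind T2 := map(B,B); substituting into the one remaining equation that mentions T2 gives: R =?= arrow(map(B,B),B).
Bind R := arrow(map(B,B),B); substituting into the one remaining equation that mentions R gives: map(option(E),arrow(char,arrow(char,float))) =?= map(option(list(arrow(map(B,B),B))),arrow(char,B)).
Clash: head symbols differ (list/1 vs option/1); no unifier exists.

NO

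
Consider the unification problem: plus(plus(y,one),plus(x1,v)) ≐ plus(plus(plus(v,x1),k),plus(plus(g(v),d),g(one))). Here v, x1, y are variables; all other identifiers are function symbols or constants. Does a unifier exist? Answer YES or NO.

NO

Decompose plus/2: plus(y,one) ≐ plus(plus(v,x1),k),  plus(x1,v) ≐ plus(plus(g(v),d),g(one)).
Decompose plus/2: y ≐ plus(v,x1),  one ≐ k.
Bind y := plus(v,x1); no other remaining equation mentions y.
Clash: constants one and k differ; no unifier exists.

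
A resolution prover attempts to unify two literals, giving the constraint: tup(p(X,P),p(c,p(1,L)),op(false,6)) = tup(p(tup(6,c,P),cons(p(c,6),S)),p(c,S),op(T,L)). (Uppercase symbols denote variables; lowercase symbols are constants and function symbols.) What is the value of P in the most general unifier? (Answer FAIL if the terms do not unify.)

cons(p(c,6),p(1,6))

Decompose tup/3: p(X,P) = p(tup(6,c,P),cons(p(c,6),S)),  p(c,p(1,L)) = p(c,S),  op(false,6) = op(T,L).
Decompose p/2: X = tup(6,c,P),  P = cons(p(c,6),S).
Bind X := tup(6,c,P); no other remaining equation mentions X.
Bind P := cons(p(c,6),S); no other remaining equation mentions P. Substituting into the earlier binding gives X := tup(6,c,cons(p(c,6),S)).
Decompose p/2: c = c,  p(1,L) = S.
Delete trivial equation c = c.
Bind S := p(1,L); no other remaining equation mentions S. Substituting into the earlier bindings gives X := tup(6,c,cons(p(c,6),p(1,L))), P := cons(p(c,6),p(1,L)).
Decompose op/2: false = T,  6 = L.
Bind T := false; no other remaining equation mentions T.
Bind L := 6. Substituting into the earlier bindings gives X := tup(6,c,cons(p(c,6),p(1,6))), P := cons(p(c,6),p(1,6)), S := p(1,6).
MGU = { X ↦ tup(6,c,cons(p(c,6),p(1,6))), P ↦ cons(p(c,6),p(1,6)), S ↦ p(1,6), T ↦ false, L ↦ 6 }, so P ↦ cons(p(c,6),p(1,6)).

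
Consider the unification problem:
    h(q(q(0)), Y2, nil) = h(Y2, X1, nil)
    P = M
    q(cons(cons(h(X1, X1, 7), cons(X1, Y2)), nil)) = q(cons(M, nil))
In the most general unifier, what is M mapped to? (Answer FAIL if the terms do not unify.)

Decompose h/3: q(q(0)) = Y2,  Y2 = X1,  nil = nil.
Bind Y2 := q(q(0)); substituting into the 2 remaining equations that mention Y2 gives: q(q(0)) = X1,  q(cons(cons(h(X1, X1, 7), cons(X1, q(q(0)))), nil)) = q(cons(M, nil)).
Bind X1 := q(q(0)); substituting into the one remaining equation that mentions X1 gives: q(cons(cons(h(q(q(0)), q(q(0)), 7), cons(q(q(0)), q(q(0)))), nil)) = q(cons(M, nil)).
Delete trivial equation nil = nil.
Bind P := M; no other remaining equation mentions P.
Decompose q/1: cons(cons(h(q(q(0)), q(q(0)), 7), cons(q(q(0)), q(q(0)))), nil) = cons(M, nil).
Decompose cons/2: cons(h(q(q(0)), q(q(0)), 7), cons(q(q(0)), q(q(0)))) = M,  nil = nil.
Bind M := cons(h(q(q(0)), q(q(0)), 7), cons(q(q(0)), q(q(0)))); no other remaining equation mentions M. Substituting into the earlier binding gives P := cons(h(q(q(0)), q(q(0)), 7), cons(q(q(0)), q(q(0)))).
Delete trivial equation nil = nil.
MGU = { Y2 ↦ q(q(0)), X1 ↦ q(q(0)), P ↦ cons(h(q(q(0)), q(q(0)), 7), cons(q(q(0)), q(q(0)))), M ↦ cons(h(q(q(0)), q(q(0)), 7), cons(q(q(0)), q(q(0)))) }, so M ↦ cons(h(q(q(0)), q(q(0)), 7), cons(q(q(0)), q(q(0)))).

cons(h(q(q(0)), q(q(0)), 7), cons(q(q(0)), q(q(0))))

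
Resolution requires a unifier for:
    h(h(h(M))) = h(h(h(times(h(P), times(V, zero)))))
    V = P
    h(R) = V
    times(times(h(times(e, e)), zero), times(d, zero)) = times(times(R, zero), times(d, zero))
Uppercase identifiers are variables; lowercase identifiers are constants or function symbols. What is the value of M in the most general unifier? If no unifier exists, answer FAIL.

Decompose h/1: h(h(M)) = h(h(times(h(P), times(V, zero)))).
Decompose h/1: h(M) = h(times(h(P), times(V, zero))).
Decompose h/1: M = times(h(P), times(V, zero)).
Bind M := times(h(P), times(V, zero)); no other remaining equation mentions M.
Bind V := P; substituting into the one remaining equation that mentions V gives: h(R) = P. Substituting into the earlier binding gives M := times(h(P), times(P, zero)).
Bind P := h(R); no other remaining equation mentions P. Substituting into the earlier bindings gives M := times(h(h(R)), times(h(R), zero)), V := h(R).
Decompose times/2: times(h(times(e, e)), zero) = times(R, zero),  times(d, zero) = times(d, zero).
Decompose times/2: h(times(e, e)) = R,  zero = zero.
Bind R := h(times(e, e)); no other remaining equation mentions R. Substituting into the earlier bindings gives M := times(h(h(h(times(e, e)))), times(h(h(times(e, e))), zero)), V := h(h(times(e, e))), P := h(h(times(e, e))).
Delete trivial equation zero = zero.
Delete trivial equation times(d, zero) = times(d, zero).
MGU = { M ↦ times(h(h(h(times(e, e)))), times(h(h(times(e, e))), zero)), V ↦ h(h(times(e, e))), P ↦ h(h(times(e, e))), R ↦ h(times(e, e)) }, so M ↦ times(h(h(h(times(e, e)))), times(h(h(times(e, e))), zero)).

times(h(h(h(times(e, e)))), times(h(h(times(e, e))), zero))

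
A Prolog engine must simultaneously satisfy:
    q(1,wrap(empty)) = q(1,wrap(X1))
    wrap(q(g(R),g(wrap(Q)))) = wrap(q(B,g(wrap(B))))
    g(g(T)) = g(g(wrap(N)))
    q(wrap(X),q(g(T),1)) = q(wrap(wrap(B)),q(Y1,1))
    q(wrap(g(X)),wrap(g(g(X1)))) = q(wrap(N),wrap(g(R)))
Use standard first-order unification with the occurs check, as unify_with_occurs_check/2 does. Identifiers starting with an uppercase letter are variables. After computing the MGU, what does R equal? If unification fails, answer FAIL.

Decompose q/2: 1 = 1,  wrap(empty) = wrap(X1).
Delete trivial equation 1 = 1.
Decompose wrap/1: empty = X1.
Bind X1 := empty; substituting into the one remaining equation that mentions X1 gives: q(wrap(g(X)),wrap(g(g(empty)))) = q(wrap(N),wrap(g(R))).
Decompose wrap/1: q(g(R),g(wrap(Q))) = q(B,g(wrap(B))).
Decompose q/2: g(R) = B,  g(wrap(Q)) = g(wrap(B)).
Bind B := g(R); substituting into the 2 remaining equations that mention B gives: g(wrap(Q)) = g(wrap(g(R))),  q(wrap(X),q(g(T),1)) = q(wrap(wrap(g(R))),q(Y1,1)).
Decompose g/1: wrap(Q) = wrap(g(R)).
Decompose wrap/1: Q = g(R).
Bind Q := g(R); no other remaining equation mentions Q.
Decompose g/1: g(T) = g(wrap(N)).
Decompose g/1: T = wrap(N).
Bind T := wrap(N); substituting into the one remaining equation that mentions T gives: q(wrap(X),q(g(wrap(N)),1)) = q(wrap(wrap(g(R))),q(Y1,1)).
Decompose q/2: wrap(X) = wrap(wrap(g(R))),  q(g(wrap(N)),1) = q(Y1,1).
Decompose wrap/1: X = wrap(g(R)).
Bind X := wrap(g(R)); substituting into the one remaining equation that mentions X gives: q(wrap(g(wrap(g(R)))),wrap(g(g(empty)))) = q(wrap(N),wrap(g(R))).
Decompose q/2: g(wrap(N)) = Y1,  1 = 1.
Bind Y1 := g(wrap(N)); no other remaining equation mentions Y1.
Delete trivial equation 1 = 1.
Decompose q/2: wrap(g(wrap(g(R)))) = wrap(N),  wrap(g(g(empty))) = wrap(g(R)).
Decompose wrap/1: g(wrap(g(R))) = N.
Bind N := g(wrap(g(R))); no other remaining equation mentions N. Substituting into the earlier bindings gives T := wrap(g(wrap(g(R)))), Y1 := g(wrap(g(wrap(g(R))))).
Decompose wrap/1: g(g(empty)) = g(R).
Decompose g/1: g(empty) = R.
Bind R := g(empty). Substituting into the earlier bindings gives B := g(g(empty)), Q := g(g(empty)), T := wrap(g(wrap(g(g(empty))))), X := wrap(g(g(empty))), Y1 := g(wrap(g(wrap(g(g(empty)))))), N := g(wrap(g(g(empty)))).
MGU = { X1 = empty, B = g(g(empty)), Q = g(g(empty)), T = wrap(g(wrap(g(g(empty))))), X = wrap(g(g(empty))), Y1 = g(wrap(g(wrap(g(g(empty)))))), N = g(wrap(g(g(empty)))), R = g(empty) }, so R = g(empty).

g(empty)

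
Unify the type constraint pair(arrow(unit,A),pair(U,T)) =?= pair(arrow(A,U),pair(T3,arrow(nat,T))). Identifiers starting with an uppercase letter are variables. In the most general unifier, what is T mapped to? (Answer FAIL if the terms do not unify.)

Decompose pair/2: arrow(unit,A) =?= arrow(A,U),  pair(U,T) =?= pair(T3,arrow(nat,T)).
Decompose arrow/2: unit =?= A,  A =?= U.
Bind A := unit; substituting into the one remaining equation that mentions A gives: unit =?= U.
Bind U := unit; substituting into the remaining equation gives: pair(unit,T) =?= pair(T3,arrow(nat,T)).
Decompose pair/2: unit =?= T3,  T =?= arrow(nat,T).
Bind T3 := unit; no other remaining equation mentions T3.
Occurs check fails: T occurs in arrow(nat,T); the equation T =?= arrow(nat,T) has no finite solution.

FAIL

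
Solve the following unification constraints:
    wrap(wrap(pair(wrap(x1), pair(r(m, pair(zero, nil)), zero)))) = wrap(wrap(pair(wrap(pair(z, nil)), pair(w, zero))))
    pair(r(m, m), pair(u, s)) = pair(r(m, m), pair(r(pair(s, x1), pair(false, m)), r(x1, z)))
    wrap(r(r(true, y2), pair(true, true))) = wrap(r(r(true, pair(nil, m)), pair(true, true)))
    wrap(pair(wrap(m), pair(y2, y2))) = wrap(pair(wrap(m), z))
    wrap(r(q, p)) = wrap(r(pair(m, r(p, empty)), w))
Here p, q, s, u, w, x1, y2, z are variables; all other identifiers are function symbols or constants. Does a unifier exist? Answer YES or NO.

YES

Decompose wrap/1: wrap(pair(wrap(x1), pair(r(m, pair(zero, nil)), zero))) = wrap(pair(wrap(pair(z, nil)), pair(w, zero))).
Decompose wrap/1: pair(wrap(x1), pair(r(m, pair(zero, nil)), zero)) = pair(wrap(pair(z, nil)), pair(w, zero)).
Decompose pair/2: wrap(x1) = wrap(pair(z, nil)),  pair(r(m, pair(zero, nil)), zero) = pair(w, zero).
Decompose wrap/1: x1 = pair(z, nil).
Bind x1 := pair(z, nil); substituting into the one remaining equation that mentions x1 gives: pair(r(m, m), pair(u, s)) = pair(r(m, m), pair(r(pair(s, pair(z, nil)), pair(false, m)), r(pair(z, nil), z))).
Decompose pair/2: r(m, pair(zero, nil)) = w,  zero = zero.
Bind w := r(m, pair(zero, nil)); substituting into the one remaining equation that mentions w gives: wrap(r(q, p)) = wrap(r(pair(m, r(p, empty)), r(m, pair(zero, nil)))).
Delete trivial equation zero = zero.
Decompose pair/2: r(m, m) = r(m, m),  pair(u, s) = pair(r(pair(s, pair(z, nil)), pair(false, m)), r(pair(z, nil), z)).
Delete trivial equation r(m, m) = r(m, m).
Decompose pair/2: u = r(pair(s, pair(z, nil)), pair(false, m)),  s = r(pair(z, nil), z).
Bind u := r(pair(s, pair(z, nil)), pair(false, m)); no other remaining equation mentions u.
Bind s := r(pair(z, nil), z); no other remaining equation mentions s. Substituting into the earlier binding gives u := r(pair(r(pair(z, nil), z), pair(z, nil)), pair(false, m)).
Decompose wrap/1: r(r(true, y2), pair(true, true)) = r(r(true, pair(nil, m)), pair(true, true)).
Decompose r/2: r(true, y2) = r(true, pair(nil, m)),  pair(true, true) = pair(true, true).
Decompose r/2: true = true,  y2 = pair(nil, m).
Delete trivial equation true = true.
Bind y2 := pair(nil, m); substituting into the one remaining equation that mentions y2 gives: wrap(pair(wrap(m), pair(pair(nil, m), pair(nil, m)))) = wrap(pair(wrap(m), z)).
Delete trivial equation pair(true, true) = pair(true, true).
Decompose wrap/1: pair(wrap(m), pair(pair(nil, m), pair(nil, m))) = pair(wrap(m), z).
Decompose pair/2: wrap(m) = wrap(m),  pair(pair(nil, m), pair(nil, m)) = z.
Delete trivial equation wrap(m) = wrap(m).
Bind z := pair(pair(nil, m), pair(nil, m)); no other remaining equation mentions z. Substituting into the earlier bindings gives x1 := pair(pair(pair(nil, m), pair(nil, m)), nil), u := r(pair(r(pair(pair(pair(nil, m), pair(nil, m)), nil), pair(pair(nil, m), pair(nil, m))), pair(pair(pair(nil, m), pair(nil, m)), nil)), pair(false, m)), s := r(pair(pair(pair(nil, m), pair(nil, m)), nil), pair(pair(nil, m), pair(nil, m))).
Decompose wrap/1: r(q, p) = r(pair(m, r(p, empty)), r(m, pair(zero, nil))).
Decompose r/2: q = pair(m, r(p, empty)),  p = r(m, pair(zero, nil)).
Bind q := pair(m, r(p, empty)); no other remaining equation mentions q.
Bind p := r(m, pair(zero, nil)). Substituting into the earlier binding gives q := pair(m, r(r(m, pair(zero, nil)), empty)).
No equations remain and no clash or occurs-check failure arose, so a unifier exists.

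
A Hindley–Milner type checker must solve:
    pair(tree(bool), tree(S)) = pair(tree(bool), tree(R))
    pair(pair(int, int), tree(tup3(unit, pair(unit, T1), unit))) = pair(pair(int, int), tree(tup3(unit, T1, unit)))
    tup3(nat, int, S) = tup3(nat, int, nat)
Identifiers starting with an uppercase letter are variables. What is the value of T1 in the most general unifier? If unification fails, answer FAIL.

Decompose pair/2: tree(bool) = tree(bool),  tree(S) = tree(R).
Delete trivial equation tree(bool) = tree(bool).
Decompose tree/1: S = R.
Bind S := R; substituting into the one remaining equation that mentions S gives: tup3(nat, int, R) = tup3(nat, int, nat).
Decompose pair/2: pair(int, int) = pair(int, int),  tree(tup3(unit, pair(unit, T1), unit)) = tree(tup3(unit, T1, unit)).
Delete trivial equation pair(int, int) = pair(int, int).
Decompose tree/1: tup3(unit, pair(unit, T1), unit) = tup3(unit, T1, unit).
Decompose tup3/3: unit = unit,  pair(unit, T1) = T1,  unit = unit.
Delete trivial equation unit = unit.
Occurs check fails: T1 occurs in pair(unit, T1); the equation T1 = pair(unit, T1) has no finite solution.

FAIL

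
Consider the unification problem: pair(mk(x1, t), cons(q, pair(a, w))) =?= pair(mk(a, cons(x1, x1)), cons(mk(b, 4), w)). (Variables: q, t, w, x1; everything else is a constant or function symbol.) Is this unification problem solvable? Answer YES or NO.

NO

Decompose pair/2: mk(x1, t) =?= mk(a, cons(x1, x1)),  cons(q, pair(a, w)) =?= cons(mk(b, 4), w).
Decompose mk/2: x1 =?= a,  t =?= cons(x1, x1).
Bind x1 := a; substituting into the one remaining equation that mentions x1 gives: t =?= cons(a, a).
Bind t := cons(a, a); no other remaining equation mentions t.
Decompose cons/2: q =?= mk(b, 4),  pair(a, w) =?= w.
Bind q := mk(b, 4); no other remaining equation mentions q.
Occurs check fails: w occurs in pair(a, w); the equation w =?= pair(a, w) has no finite solution.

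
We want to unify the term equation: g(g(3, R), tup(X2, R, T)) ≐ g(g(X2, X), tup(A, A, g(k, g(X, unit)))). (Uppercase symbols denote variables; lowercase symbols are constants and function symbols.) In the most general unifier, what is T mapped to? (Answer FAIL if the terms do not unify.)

g(k, g(3, unit))

Decompose g/2: g(3, R) ≐ g(X2, X),  tup(X2, R, T) ≐ tup(A, A, g(k, g(X, unit))).
Decompose g/2: 3 ≐ X2,  R ≐ X.
Bind X2 := 3; substituting into the one remaining equation that mentions X2 gives: tup(3, R, T) ≐ tup(A, A, g(k, g(X, unit))).
Bind R := X; substituting into the remaining equation gives: tup(3, X, T) ≐ tup(A, A, g(k, g(X, unit))).
Decompose tup/3: 3 ≐ A,  X ≐ A,  T ≐ g(k, g(X, unit)).
Bind A := 3; substituting into the one remaining equation that mentions A gives: X ≐ 3.
Bind X := 3; substituting into the remaining equation gives: T ≐ g(k, g(3, unit)). Substituting into the earlier binding gives R := 3.
Bind T := g(k, g(3, unit)).
MGU = { X2 -> 3, R -> 3, A -> 3, X -> 3, T -> g(k, g(3, unit)) }, so T -> g(k, g(3, unit)).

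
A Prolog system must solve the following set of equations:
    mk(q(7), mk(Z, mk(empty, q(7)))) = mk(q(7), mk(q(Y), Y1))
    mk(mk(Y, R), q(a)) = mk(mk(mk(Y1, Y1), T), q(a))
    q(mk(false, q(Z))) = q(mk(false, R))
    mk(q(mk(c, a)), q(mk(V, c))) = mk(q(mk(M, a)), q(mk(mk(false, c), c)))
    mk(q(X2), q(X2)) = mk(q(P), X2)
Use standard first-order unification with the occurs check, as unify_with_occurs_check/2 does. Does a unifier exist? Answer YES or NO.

Decompose mk/2: q(7) = q(7),  mk(Z, mk(empty, q(7))) = mk(q(Y), Y1).
Delete trivial equation q(7) = q(7).
Decompose mk/2: Z = q(Y),  mk(empty, q(7)) = Y1.
Bind Z := q(Y); substituting into the one remaining equation that mentions Z gives: q(mk(false, q(q(Y)))) = q(mk(false, R)).
Bind Y1 := mk(empty, q(7)); substituting into the one remaining equation that mentions Y1 gives: mk(mk(Y, R), q(a)) = mk(mk(mk(mk(empty, q(7)), mk(empty, q(7))), T), q(a)).
Decompose mk/2: mk(Y, R) = mk(mk(mk(empty, q(7)), mk(empty, q(7))), T),  q(a) = q(a).
Decompose mk/2: Y = mk(mk(empty, q(7)), mk(empty, q(7))),  R = T.
Bind Y := mk(mk(empty, q(7)), mk(empty, q(7))); substituting into the one remaining equation that mentions Y gives: q(mk(false, q(q(mk(mk(empty, q(7)), mk(empty, q(7))))))) = q(mk(false, R)). Substituting into the earlier binding gives Z := q(mk(mk(empty, q(7)), mk(empty, q(7)))).
Bind R := T; substituting into the one remaining equation that mentions R gives: q(mk(false, q(q(mk(mk(empty, q(7)), mk(empty, q(7))))))) = q(mk(false, T)).
Delete trivial equation q(a) = q(a).
Decompose q/1: mk(false, q(q(mk(mk(empty, q(7)), mk(empty, q(7)))))) = mk(false, T).
Decompose mk/2: false = false,  q(q(mk(mk(empty, q(7)), mk(empty, q(7))))) = T.
Delete trivial equation false = false.
Bind T := q(q(mk(mk(empty, q(7)), mk(empty, q(7))))); no other remaining equation mentions T. Substituting into the earlier binding gives R := q(q(mk(mk(empty, q(7)), mk(empty, q(7))))).
Decompose mk/2: q(mk(c, a)) = q(mk(M, a)),  q(mk(V, c)) = q(mk(mk(false, c), c)).
Decompose q/1: mk(c, a) = mk(M, a).
Decompose mk/2: c = M,  a = a.
Bind M := c; no other remaining equation mentions M.
Delete trivial equation a = a.
Decompose q/1: mk(V, c) = mk(mk(false, c), c).
Decompose mk/2: V = mk(false, c),  c = c.
Bind V := mk(false, c); no other remaining equation mentions V.
Delete trivial equation c = c.
Decompose mk/2: q(X2) = q(P),  q(X2) = X2.
Decompose q/1: X2 = P.
Bind X2 := P; substituting into the remaining equation gives: q(P) = P.
Occurs check fails: P occurs in q(P); the equation P = q(P) has no finite solution.

NO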